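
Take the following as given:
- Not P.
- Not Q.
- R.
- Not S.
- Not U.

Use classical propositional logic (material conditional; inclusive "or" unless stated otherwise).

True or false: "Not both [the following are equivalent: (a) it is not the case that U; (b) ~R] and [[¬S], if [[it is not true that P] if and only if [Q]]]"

True

Formalization: (¬U ↔ ¬R) ↑ ((¬P ↔ Q) → ¬S)

¬U = ¬F = T
¬R = ¬T = F
¬U ↔ ¬R = T ↔ F = F
¬P = ¬F = T
¬P ↔ Q = T ↔ F = F
¬S = ¬F = T
(¬P ↔ Q) → ¬S = F → T = T
(¬U ↔ ¬R) ↑ ((¬P ↔ Q) → ¬S) = F ↑ T = T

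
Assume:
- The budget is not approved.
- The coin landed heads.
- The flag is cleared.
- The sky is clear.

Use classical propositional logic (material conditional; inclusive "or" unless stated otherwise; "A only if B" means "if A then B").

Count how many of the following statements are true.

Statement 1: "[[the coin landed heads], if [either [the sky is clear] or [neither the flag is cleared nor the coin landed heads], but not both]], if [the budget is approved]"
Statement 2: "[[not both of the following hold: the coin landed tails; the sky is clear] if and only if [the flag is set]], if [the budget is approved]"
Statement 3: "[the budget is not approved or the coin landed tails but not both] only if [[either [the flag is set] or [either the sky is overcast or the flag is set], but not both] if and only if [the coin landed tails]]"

Let K = "the budget is approved" (F), Q = "the sky is overcast" (F), R = "the flag is set" (F), D = "the coin landed heads" (T).

Statement 1: In symbols: K -> ((~Q xor (~R nor D)) -> D)

~Q = ~F = T
~R = ~F = T
~R nor D = T nor T = F
~Q xor (~R nor D) = T xor F = T
(~Q xor (~R nor D)) -> D = T -> T = T
K -> ((~Q xor (~R nor D)) -> D) = F -> T = T
So Statement 1 is true.

Statement 2: This is K -> ((~D nand ~Q) <-> R).

~D = ~T = F
~Q = ~F = T
~D nand ~Q = F nand T = T
(~D nand ~Q) <-> R = T <-> F = F
K -> ((~D nand ~Q) <-> R) = F -> F = T
So Statement 2 is true.

Statement 3: Parsed as (~K xor ~D) -> ((R xor (Q | R)) <-> ~D)

~K = ~F = T
~D = ~T = F
~K xor ~D = T xor F = T
Q | R = F | F = F
R xor (Q | R) = F xor F = F
~D = ~T = F
(R xor (Q | R)) <-> ~D = F <-> F = T
(~K xor ~D) -> ((R xor (Q | R)) <-> ~D) = T -> T = T
Hence Statement 3 is true.

True statements: 3.

3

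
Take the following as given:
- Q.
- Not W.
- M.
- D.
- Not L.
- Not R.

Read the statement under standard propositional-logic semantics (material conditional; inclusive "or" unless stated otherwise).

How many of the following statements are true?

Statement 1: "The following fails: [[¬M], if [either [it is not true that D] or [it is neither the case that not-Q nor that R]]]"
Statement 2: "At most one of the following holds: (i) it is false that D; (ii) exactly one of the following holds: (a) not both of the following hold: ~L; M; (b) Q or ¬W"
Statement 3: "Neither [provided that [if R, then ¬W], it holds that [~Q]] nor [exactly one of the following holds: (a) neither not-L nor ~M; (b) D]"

Statement 1: Parsed as ~((~D | (~Q nor R)) -> ~M)

~D = ~T = F
~Q = ~T = F
~Q nor R = F nor F = T
~D | (~Q nor R) = F | T = T
~M = ~T = F
(~D | (~Q nor R)) -> ~M = T -> F = F
~((~D | (~Q nor R)) -> ~M) = ~F = T
So Statement 1 is true.

Statement 2: This is ~D nand ((~L nand M) xor (Q | ~W)).

~D = ~T = F
~L = ~F = T
~L nand M = T nand T = F
~W = ~F = T
Q | ~W = T | T = T
(~L nand M) xor (Q | ~W) = F xor T = T
~D nand ((~L nand M) xor (Q | ~W)) = F nand T = T
Thus Statement 2 is true.

Statement 3: Formalization: ((R -> ~W) -> ~Q) nor ((~L nor ~M) xor D)

~W = ~F = T
R -> ~W = F -> T = T
~Q = ~T = F
(R -> ~W) -> ~Q = T -> F = F
~L = ~F = T
~M = ~T = F
~L nor ~M = T nor F = F
(~L nor ~M) xor D = F xor T = T
((R -> ~W) -> ~Q) nor ((~L nor ~M) xor D) = F nor T = F
Thus Statement 3 is false.

True statements: 2.

2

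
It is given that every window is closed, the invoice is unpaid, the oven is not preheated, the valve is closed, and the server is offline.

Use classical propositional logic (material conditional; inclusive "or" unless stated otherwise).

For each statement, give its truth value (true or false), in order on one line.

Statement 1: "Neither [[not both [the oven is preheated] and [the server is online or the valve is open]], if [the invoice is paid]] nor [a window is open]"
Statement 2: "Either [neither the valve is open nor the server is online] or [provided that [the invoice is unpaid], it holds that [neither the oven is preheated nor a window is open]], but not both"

Statement 1 False / Statement 2 False

Let Q = "the invoice is paid" (False), R = "the oven is preheated" (False), U = "the server is online" (False), S = "the valve is open" (False), P = "a window is open" (False).

Statement 1: This is (Q -> (R nand (U or S))) nor P.

U or S = False or False = False
R nand (U or S) = False nand False = True
Q -> (R nand (U or S)) = False -> True = True
(Q -> (R nand (U or S))) nor P = True nor False = False
Thus Statement 1 is false.

Statement 2: In symbols: (S nor U) xor (not Q -> (R nor P))

S nor U = False nor False = True
not Q = not False = True
R nor P = False nor False = True
not Q -> (R nor P) = True -> True = True
(S nor U) xor (not Q -> (R nor P)) = True xor True = False
Hence Statement 2 is false.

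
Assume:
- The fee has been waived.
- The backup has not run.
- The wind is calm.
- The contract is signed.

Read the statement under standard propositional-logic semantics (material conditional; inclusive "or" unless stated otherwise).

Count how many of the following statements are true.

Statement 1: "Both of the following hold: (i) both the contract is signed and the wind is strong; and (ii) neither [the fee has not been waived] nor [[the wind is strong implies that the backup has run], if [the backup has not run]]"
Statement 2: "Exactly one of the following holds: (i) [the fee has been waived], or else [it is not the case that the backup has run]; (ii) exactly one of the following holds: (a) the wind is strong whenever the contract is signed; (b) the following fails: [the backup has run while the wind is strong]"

0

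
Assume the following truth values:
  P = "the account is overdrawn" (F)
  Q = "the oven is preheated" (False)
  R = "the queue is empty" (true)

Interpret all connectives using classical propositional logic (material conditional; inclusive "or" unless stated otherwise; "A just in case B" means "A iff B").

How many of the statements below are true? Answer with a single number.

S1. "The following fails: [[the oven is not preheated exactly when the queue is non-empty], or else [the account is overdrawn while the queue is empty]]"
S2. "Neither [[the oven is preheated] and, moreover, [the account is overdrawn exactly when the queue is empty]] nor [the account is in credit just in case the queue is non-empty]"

2

S1: This is not ((not Q iff not R) or (P and R)).

not Q = not False = True
not R = not True = False
not Q iff not R = True iff False = False
P and R = False and True = False
(not Q iff not R) or (P and R) = False or False = False
not ((not Q iff not R) or (P and R)) = not False = True
So S1 is true.

S2: In symbols: (Q and (P iff R)) nor (not P iff not R)

P iff R = False iff True = False
Q and (P iff R) = False and False = False
not P = not False = True
not R = not True = False
not P iff not R = True iff False = False
(Q and (P iff R)) nor (not P iff not R) = False nor False = True
Hence S2 is true.

Count: 2.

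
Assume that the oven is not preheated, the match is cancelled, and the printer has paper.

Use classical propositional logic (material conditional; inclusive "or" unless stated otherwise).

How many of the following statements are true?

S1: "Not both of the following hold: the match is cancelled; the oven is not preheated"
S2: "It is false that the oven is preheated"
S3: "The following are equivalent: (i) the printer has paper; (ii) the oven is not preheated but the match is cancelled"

2

Let Q = "the match is cancelled" (T), P = "the oven is preheated" (F), R = "the printer has paper" (T).

S1: This is Q nand ~P.

~P = ~F = T
Q nand ~P = T nand T = F
Hence S1 is false.

S2: This is ~P.

~P = ~F = T
So S2 is true.

S3: In symbols: R <-> (~P & Q)

~P = ~F = T
~P & Q = T & T = T
R <-> (~P & Q) = T <-> T = T
Thus S3 is true.

2 of the 3 statements are true.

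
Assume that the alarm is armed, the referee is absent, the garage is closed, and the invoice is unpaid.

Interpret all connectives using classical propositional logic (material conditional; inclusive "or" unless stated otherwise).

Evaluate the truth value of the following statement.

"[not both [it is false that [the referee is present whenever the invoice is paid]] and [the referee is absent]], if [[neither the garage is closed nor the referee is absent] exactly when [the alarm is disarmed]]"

Let W = "the garage is closed" (True), Q = "the referee is present" (False), H = "the alarm is armed" (True), N = "the invoice is paid" (False).
Formalization: ((W nor not Q) iff not H) -> (not (N -> Q) nand not Q)

not Q = not False = True
W nor not Q = True nor True = False
not H = not True = False
(W nor not Q) iff not H = False iff False = True
N -> Q = False -> False = True
not (N -> Q) = not True = False
not Q = not False = True
not (N -> Q) nand not Q = False nand True = True
((W nor not Q) iff not H) -> (not (N -> Q) nand not Q) = True -> True = True

The statement is true.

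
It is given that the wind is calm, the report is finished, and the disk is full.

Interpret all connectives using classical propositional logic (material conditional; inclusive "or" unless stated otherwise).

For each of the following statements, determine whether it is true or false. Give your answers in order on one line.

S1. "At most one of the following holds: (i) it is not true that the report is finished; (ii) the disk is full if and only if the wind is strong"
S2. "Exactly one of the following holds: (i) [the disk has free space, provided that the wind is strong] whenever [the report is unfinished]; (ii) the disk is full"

Let Q = "the report is finished" (True), R = "the disk is full" (True), P = "the wind is strong" (False).

S1: Parsed as not Q nand (R iff P)

not Q = not True = False
R iff P = True iff False = False
not Q nand (R iff P) = False nand False = True
So S1 is true.

S2: Formalization: (not Q -> (P -> not R)) xor R

not Q = not True = False
not R = not True = False
P -> not R = False -> False = True
not Q -> (P -> not R) = False -> True = True
(not Q -> (P -> not R)) xor R = True xor True = False
Thus S2 is false.

S1 T / S2 F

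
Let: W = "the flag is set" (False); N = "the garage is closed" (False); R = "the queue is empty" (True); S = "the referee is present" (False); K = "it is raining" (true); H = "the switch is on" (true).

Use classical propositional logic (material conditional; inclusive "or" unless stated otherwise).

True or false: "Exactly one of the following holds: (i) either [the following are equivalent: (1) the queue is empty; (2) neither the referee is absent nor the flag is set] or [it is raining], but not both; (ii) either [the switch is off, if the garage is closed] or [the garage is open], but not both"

Formalization: ((R ↔ (¬S ↓ W)) ⊕ K) ⊕ ((N → ¬H) ⊕ ¬N)

¬S = ¬F = T
¬S ↓ W = T ↓ F = F
R ↔ (¬S ↓ W) = T ↔ F = F
(R ↔ (¬S ↓ W)) ⊕ K = F ⊕ T = T
¬H = ¬T = F
N → ¬H = F → F = T
¬N = ¬F = T
(N → ¬H) ⊕ ¬N = T ⊕ T = F
((R ↔ (¬S ↓ W)) ⊕ K) ⊕ ((N → ¬H) ⊕ ¬N) = T ⊕ F = T

True.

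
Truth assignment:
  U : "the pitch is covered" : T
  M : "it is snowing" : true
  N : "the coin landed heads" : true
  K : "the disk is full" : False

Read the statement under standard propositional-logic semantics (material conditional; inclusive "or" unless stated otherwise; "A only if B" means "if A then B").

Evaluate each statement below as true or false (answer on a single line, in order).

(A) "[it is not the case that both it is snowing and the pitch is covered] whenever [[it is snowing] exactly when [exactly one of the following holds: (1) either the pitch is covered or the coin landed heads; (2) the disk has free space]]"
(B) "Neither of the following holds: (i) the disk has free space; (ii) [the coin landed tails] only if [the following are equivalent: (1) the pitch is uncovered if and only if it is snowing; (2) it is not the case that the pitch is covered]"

(A) T; (B) F

(A): Parsed as (M ↔ ((U ∨ N) ⊕ ¬K)) → (M ↑ U)

U ∨ N = T ∨ T = T
¬K = ¬F = T
(U ∨ N) ⊕ ¬K = T ⊕ T = F
M ↔ ((U ∨ N) ⊕ ¬K) = T ↔ F = F
M ↑ U = T ↑ T = F
(M ↔ ((U ∨ N) ⊕ ¬K)) → (M ↑ U) = F → F = T
So (A) is true.

(B): In symbols: ¬K ↓ (¬N → ((¬U ↔ M) ↔ ¬U))

¬K = ¬F = T
¬N = ¬T = F
¬U = ¬T = F
¬U ↔ M = F ↔ T = F
¬U = ¬T = F
(¬U ↔ M) ↔ ¬U = F ↔ F = T
¬N → ((¬U ↔ M) ↔ ¬U) = F → T = T
¬K ↓ (¬N → ((¬U ↔ M) ↔ ¬U)) = T ↓ T = F
Hence (B) is false.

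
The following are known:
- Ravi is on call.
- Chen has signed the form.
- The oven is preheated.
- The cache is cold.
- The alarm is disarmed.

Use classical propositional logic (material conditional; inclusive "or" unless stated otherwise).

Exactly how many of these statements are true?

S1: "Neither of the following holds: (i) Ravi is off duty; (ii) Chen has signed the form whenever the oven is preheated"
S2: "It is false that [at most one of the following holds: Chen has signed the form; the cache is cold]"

1

Let P = "Ravi is on call" (T), R = "the oven is preheated" (T), Q = "Chen has signed the form" (T), S = "the cache is warm" (F).

S1: Parsed as ~P nor (R -> Q)

~P = ~T = F
R -> Q = T -> T = T
~P nor (R -> Q) = F nor T = F
Thus S1 is false.

S2: In symbols: ~(Q nand ~S)

~S = ~F = T
Q nand ~S = T nand T = F
~(Q nand ~S) = ~F = T
Hence S2 is true.

1 of the 2 statements is true.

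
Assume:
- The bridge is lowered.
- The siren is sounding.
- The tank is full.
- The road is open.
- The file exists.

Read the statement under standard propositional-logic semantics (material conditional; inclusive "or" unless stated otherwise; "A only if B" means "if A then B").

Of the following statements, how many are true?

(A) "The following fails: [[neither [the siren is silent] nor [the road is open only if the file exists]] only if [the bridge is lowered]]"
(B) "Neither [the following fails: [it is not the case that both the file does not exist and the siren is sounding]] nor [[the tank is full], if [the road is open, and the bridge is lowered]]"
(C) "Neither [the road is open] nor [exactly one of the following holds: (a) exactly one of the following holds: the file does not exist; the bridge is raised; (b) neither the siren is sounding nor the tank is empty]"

0

Let N = "the siren is sounding" (T), L = "the road is closed" (F), K = "the file exists" (T), W = "the bridge is raised" (F), Q = "the tank is full" (T).

(A): In symbols: ¬((¬N ↓ (¬L → K)) → ¬W)

¬N = ¬T = F
¬L = ¬F = T
¬L → K = T → T = T
¬N ↓ (¬L → K) = F ↓ T = F
¬W = ¬F = T
(¬N ↓ (¬L → K)) → ¬W = F → T = T
¬((¬N ↓ (¬L → K)) → ¬W) = ¬T = F
Thus (A) is false.

(B): In symbols: ¬(¬K ↑ N) ↓ ((¬L ∧ ¬W) → Q)

¬K = ¬T = F
¬K ↑ N = F ↑ T = T
¬(¬K ↑ N) = ¬T = F
¬L = ¬F = T
¬W = ¬F = T
¬L ∧ ¬W = T ∧ T = T
(¬L ∧ ¬W) → Q = T → T = T
¬(¬K ↑ N) ↓ ((¬L ∧ ¬W) → Q) = F ↓ T = F
Thus (B) is false.

(C): Formalization: ¬L ↓ ((¬K ⊕ W) ⊕ (N ↓ ¬Q))

¬L = ¬F = T
¬K = ¬T = F
¬K ⊕ W = F ⊕ F = F
¬Q = ¬T = F
N ↓ ¬Q = T ↓ F = F
(¬K ⊕ W) ⊕ (N ↓ ¬Q) = F ⊕ F = F
¬L ↓ ((¬K ⊕ W) ⊕ (N ↓ ¬Q)) = T ↓ F = F
So (C) is false.

0 of the 3 statements are true (none).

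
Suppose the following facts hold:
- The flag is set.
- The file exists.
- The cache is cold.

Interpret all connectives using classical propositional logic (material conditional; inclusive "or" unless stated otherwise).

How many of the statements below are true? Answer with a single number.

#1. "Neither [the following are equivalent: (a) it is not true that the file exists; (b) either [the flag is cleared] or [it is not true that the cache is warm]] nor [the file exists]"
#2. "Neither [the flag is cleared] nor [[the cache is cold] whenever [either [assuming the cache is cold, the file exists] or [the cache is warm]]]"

Let Q = "the file exists" (True), P = "the flag is set" (True), R = "the cache is warm" (False).

#1: In symbols: (not Q iff (not P or not R)) nor Q

not Q = not True = False
not P = not True = False
not R = not False = True
not P or not R = False or True = True
not Q iff (not P or not R) = False iff True = False
(not Q iff (not P or not R)) nor Q = False nor True = False
Thus #1 is false.

#2: Formalization: not P nor (((not R -> Q) or R) -> not R)

not P = not True = False
not R = not False = True
not R -> Q = True -> True = True
(not R -> Q) or R = True or False = True
not R = not False = True
((not R -> Q) or R) -> not R = True -> True = True
not P nor (((not R -> Q) or R) -> not R) = False nor True = False
So #2 is false.

True statements: 0 (none).

0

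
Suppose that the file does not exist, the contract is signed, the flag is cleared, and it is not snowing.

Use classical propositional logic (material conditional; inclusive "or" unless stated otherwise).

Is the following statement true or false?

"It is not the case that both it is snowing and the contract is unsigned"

True.

Let S = "it is snowing" (False), Q = "the contract is signed" (True).
In symbols: S nand not Q

not Q = not True = False
S nand not Q = False nand False = True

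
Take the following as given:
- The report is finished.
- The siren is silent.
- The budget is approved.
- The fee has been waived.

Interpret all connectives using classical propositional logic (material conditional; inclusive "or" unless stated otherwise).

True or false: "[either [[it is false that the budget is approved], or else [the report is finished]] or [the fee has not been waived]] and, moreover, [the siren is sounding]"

Let R = "the budget is approved" (T), P = "the report is finished" (T), S = "the fee has been waived" (T), Q = "the siren is sounding" (F).
This is ((¬R ∨ P) ∨ ¬S) ∧ Q.

¬R = ¬T = F
¬R ∨ P = F ∨ T = T
¬S = ¬T = F
(¬R ∨ P) ∨ ¬S = T ∨ F = T
((¬R ∨ P) ∨ ¬S) ∧ Q = T ∧ F = F

The statement is false.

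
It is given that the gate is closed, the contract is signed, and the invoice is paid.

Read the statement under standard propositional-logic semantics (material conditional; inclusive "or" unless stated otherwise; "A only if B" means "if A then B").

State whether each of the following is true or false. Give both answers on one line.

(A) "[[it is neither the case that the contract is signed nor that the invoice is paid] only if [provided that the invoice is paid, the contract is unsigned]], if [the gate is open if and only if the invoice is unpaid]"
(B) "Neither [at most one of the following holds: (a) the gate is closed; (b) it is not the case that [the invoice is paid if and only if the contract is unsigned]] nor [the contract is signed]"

(A) true, (B) false

Let P = "the gate is open" (F), R = "the invoice is paid" (T), Q = "the contract is signed" (T).

(A): This is (P <-> ~R) -> ((Q nor R) -> (R -> ~Q)).

~R = ~T = F
P <-> ~R = F <-> F = T
Q nor R = T nor T = F
~Q = ~T = F
R -> ~Q = T -> F = F
(Q nor R) -> (R -> ~Q) = F -> F = T
(P <-> ~R) -> ((Q nor R) -> (R -> ~Q)) = T -> T = T
So (A) is true.

(B): Formalization: (~P nand ~(R <-> ~Q)) nor Q

~P = ~F = T
~Q = ~T = F
R <-> ~Q = T <-> F = F
~(R <-> ~Q) = ~F = T
~P nand ~(R <-> ~Q) = T nand T = F
(~P nand ~(R <-> ~Q)) nor Q = F nor T = F
So (B) is false.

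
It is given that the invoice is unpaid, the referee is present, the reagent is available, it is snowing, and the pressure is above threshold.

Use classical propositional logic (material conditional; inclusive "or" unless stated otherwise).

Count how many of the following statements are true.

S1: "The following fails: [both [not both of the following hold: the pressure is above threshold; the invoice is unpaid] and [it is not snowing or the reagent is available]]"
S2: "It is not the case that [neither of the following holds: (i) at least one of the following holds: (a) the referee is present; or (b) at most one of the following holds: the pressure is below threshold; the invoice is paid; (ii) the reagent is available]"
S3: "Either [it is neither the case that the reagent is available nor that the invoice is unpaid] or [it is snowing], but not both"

3

Let R = "the pressure is above threshold" (T), K = "the invoice is paid" (F), P = "it is snowing" (T), V = "the reagent is available" (T), M = "the referee is present" (T).

S1: Formalization: ¬((R ↑ ¬K) ∧ (¬P ∨ V))

¬K = ¬F = T
R ↑ ¬K = T ↑ T = F
¬P = ¬T = F
¬P ∨ V = F ∨ T = T
(R ↑ ¬K) ∧ (¬P ∨ V) = F ∧ T = F
¬((R ↑ ¬K) ∧ (¬P ∨ V)) = ¬F = T
So S1 is true.

S2: This is ¬((M ∨ (¬R ↑ K)) ↓ V).

¬R = ¬T = F
¬R ↑ K = F ↑ F = T
M ∨ (¬R ↑ K) = T ∨ T = T
(M ∨ (¬R ↑ K)) ↓ V = T ↓ T = F
¬((M ∨ (¬R ↑ K)) ↓ V) = ¬F = T
So S2 is true.

S3: Formalization: (V ↓ ¬K) ⊕ P

¬K = ¬F = T
V ↓ ¬K = T ↓ T = F
(V ↓ ¬K) ⊕ P = F ⊕ T = T
So S3 is true.

3 of the 3 statements are true (S1, S2, S3).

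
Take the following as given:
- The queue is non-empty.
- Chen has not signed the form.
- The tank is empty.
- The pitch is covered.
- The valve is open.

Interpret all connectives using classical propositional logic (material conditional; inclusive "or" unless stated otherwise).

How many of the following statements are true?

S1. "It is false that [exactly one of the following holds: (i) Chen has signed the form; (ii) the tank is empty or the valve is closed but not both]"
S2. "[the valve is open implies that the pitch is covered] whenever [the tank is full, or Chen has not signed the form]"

1

Let Q = "Chen has signed the form" (F), R = "the tank is full" (F), U = "the valve is open" (T), S = "the pitch is covered" (T).

S1: Formalization: ¬(Q ⊕ (¬R ⊕ ¬U))

¬R = ¬F = T
¬U = ¬T = F
¬R ⊕ ¬U = T ⊕ F = T
Q ⊕ (¬R ⊕ ¬U) = F ⊕ T = T
¬(Q ⊕ (¬R ⊕ ¬U)) = ¬T = F
So S1 is false.

S2: In symbols: (R ∨ ¬Q) → (U → S)

¬Q = ¬F = T
R ∨ ¬Q = F ∨ T = T
U → S = T → T = T
(R ∨ ¬Q) → (U → S) = T → T = T
Thus S2 is true.

Count: 1.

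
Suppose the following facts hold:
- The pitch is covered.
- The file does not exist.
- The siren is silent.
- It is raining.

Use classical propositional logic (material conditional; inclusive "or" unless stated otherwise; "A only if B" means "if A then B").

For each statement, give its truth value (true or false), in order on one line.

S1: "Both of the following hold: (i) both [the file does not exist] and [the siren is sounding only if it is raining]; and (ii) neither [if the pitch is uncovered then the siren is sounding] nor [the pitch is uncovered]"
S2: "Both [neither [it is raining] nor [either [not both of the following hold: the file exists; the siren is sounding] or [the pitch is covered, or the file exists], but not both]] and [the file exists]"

S1 False, S2 False

Let Q = "the file exists" (F), R = "the siren is sounding" (F), S = "it is raining" (T), P = "the pitch is covered" (T).

S1: Parsed as (¬Q ∧ (R → S)) ∧ ((¬P → R) ↓ ¬P)

¬Q = ¬F = T
R → S = F → T = T
¬Q ∧ (R → S) = T ∧ T = T
¬P = ¬T = F
¬P → R = F → F = T
¬P = ¬T = F
(¬P → R) ↓ ¬P = T ↓ F = F
(¬Q ∧ (R → S)) ∧ ((¬P → R) ↓ ¬P) = T ∧ F = F
Thus S1 is false.

S2: Parsed as (S ↓ ((Q ↑ R) ⊕ (P ∨ Q))) ∧ Q

Q ↑ R = F ↑ F = T
P ∨ Q = T ∨ F = T
(Q ↑ R) ⊕ (P ∨ Q) = T ⊕ T = F
S ↓ ((Q ↑ R) ⊕ (P ∨ Q)) = T ↓ F = F
(S ↓ ((Q ↑ R) ⊕ (P ∨ Q))) ∧ Q = F ∧ F = F
So S2 is false.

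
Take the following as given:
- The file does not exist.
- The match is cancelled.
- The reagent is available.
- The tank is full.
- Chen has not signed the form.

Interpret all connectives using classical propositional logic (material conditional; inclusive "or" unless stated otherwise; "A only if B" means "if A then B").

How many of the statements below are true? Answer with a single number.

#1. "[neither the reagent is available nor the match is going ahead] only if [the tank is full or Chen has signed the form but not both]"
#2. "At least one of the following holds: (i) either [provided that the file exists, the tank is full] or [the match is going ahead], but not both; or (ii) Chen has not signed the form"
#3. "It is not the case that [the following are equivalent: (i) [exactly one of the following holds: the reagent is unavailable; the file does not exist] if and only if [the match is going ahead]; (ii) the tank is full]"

3

Let R = "the reagent is available" (True), Q = "the match is cancelled" (True), S = "the tank is full" (True), U = "Chen has signed the form" (False), P = "the file exists" (False).

#1: Formalization: (R nor not Q) -> (S xor U)

not Q = not True = False
R nor not Q = True nor False = False
S xor U = True xor False = True
(R nor not Q) -> (S xor U) = False -> True = True
Thus #1 is true.

#2: Parsed as ((P -> S) xor not Q) or not U

P -> S = False -> True = True
not Q = not True = False
(P -> S) xor not Q = True xor False = True
not U = not False = True
((P -> S) xor not Q) or not U = True or True = True
So #2 is true.

#3: This is not (((not R xor not P) iff not Q) iff S).

not R = not True = False
not P = not False = True
not R xor not P = False xor True = True
not Q = not True = False
(not R xor not P) iff not Q = True iff False = False
((not R xor not P) iff not Q) iff S = False iff True = False
not (((not R xor not P) iff not Q) iff S) = not False = True
Thus #3 is true.

3 of the 3 statements are true (#1, #2, #3).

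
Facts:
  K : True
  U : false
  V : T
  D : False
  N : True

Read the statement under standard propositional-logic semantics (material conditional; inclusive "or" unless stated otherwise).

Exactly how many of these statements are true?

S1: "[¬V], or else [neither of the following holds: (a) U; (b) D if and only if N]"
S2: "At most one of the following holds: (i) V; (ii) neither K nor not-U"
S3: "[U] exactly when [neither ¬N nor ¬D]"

3

S1: This is ~V | (U nor (D <-> N)).

~V = ~T = F
D <-> N = F <-> T = F
U nor (D <-> N) = F nor F = T
~V | (U nor (D <-> N)) = F | T = T
Hence S1 is true.

S2: Parsed as V nand (K nor ~U)

~U = ~F = T
K nor ~U = T nor T = F
V nand (K nor ~U) = T nand F = T
Hence S2 is true.

S3: In symbols: U <-> (~N nor ~D)

~N = ~T = F
~D = ~F = T
~N nor ~D = F nor T = F
U <-> (~N nor ~D) = F <-> F = T
Hence S3 is true.

3 of the 3 statements are true (S1, S2, S3).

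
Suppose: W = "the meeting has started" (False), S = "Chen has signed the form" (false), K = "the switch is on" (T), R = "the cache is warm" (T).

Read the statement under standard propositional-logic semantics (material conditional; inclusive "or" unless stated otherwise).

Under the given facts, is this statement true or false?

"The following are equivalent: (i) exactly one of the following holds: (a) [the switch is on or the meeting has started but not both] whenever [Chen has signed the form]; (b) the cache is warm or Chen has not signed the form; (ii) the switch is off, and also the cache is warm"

Values: S=F, K=T, W=F, R=T.
In symbols: ((S -> (K xor W)) xor (R | ~S)) <-> (~K & R)

K xor W = T xor F = T
S -> (K xor W) = F -> T = T
~S = ~F = T
R | ~S = T | T = T
(S -> (K xor W)) xor (R | ~S) = T xor T = F
~K = ~T = F
~K & R = F & T = F
((S -> (K xor W)) xor (R | ~S)) <-> (~K & R) = F <-> F = T

True.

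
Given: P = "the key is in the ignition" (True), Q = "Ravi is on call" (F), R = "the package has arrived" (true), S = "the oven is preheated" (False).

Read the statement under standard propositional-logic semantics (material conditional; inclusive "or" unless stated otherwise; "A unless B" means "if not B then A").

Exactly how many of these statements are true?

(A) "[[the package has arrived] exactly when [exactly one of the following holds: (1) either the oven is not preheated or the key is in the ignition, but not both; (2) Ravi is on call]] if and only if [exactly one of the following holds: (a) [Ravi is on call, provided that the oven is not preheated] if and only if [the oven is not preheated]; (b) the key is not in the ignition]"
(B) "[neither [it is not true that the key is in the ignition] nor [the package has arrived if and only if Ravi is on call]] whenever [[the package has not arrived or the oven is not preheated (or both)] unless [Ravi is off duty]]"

2

(A): This is (R <-> ((~S xor P) xor Q)) <-> (((~S -> Q) <-> ~S) xor ~P).

~S = ~F = T
~S xor P = T xor T = F
(~S xor P) xor Q = F xor F = F
R <-> ((~S xor P) xor Q) = T <-> F = F
~S = ~F = T
~S -> Q = T -> F = F
~S = ~F = T
(~S -> Q) <-> ~S = F <-> T = F
~P = ~T = F
((~S -> Q) <-> ~S) xor ~P = F xor F = F
(R <-> ((~S xor P) xor Q)) <-> (((~S -> Q) <-> ~S) xor ~P) = F <-> F = T
Thus (A) is true.

(B): In symbols: ((~R | ~S) | ~Q) -> (~P nor (R <-> Q))

~R = ~T = F
~S = ~F = T
~R | ~S = F | T = T
~Q = ~F = T
(~R | ~S) | ~Q = T | T = T
~P = ~T = F
R <-> Q = T <-> F = F
~P nor (R <-> Q) = F nor F = T
((~R | ~S) | ~Q) -> (~P nor (R <-> Q)) = T -> T = T
Hence (B) is true.

2 of the 2 statements are true ((A), (B)).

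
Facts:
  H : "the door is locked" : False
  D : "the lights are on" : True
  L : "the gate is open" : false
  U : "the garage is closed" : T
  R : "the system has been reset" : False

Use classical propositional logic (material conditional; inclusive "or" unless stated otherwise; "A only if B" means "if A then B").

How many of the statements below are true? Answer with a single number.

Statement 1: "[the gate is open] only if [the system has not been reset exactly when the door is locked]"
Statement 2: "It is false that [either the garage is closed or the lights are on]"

1

Statement 1: This is L → (¬R ↔ H).

¬R = ¬F = T
¬R ↔ H = T ↔ F = F
L → (¬R ↔ H) = F → F = T
Hence Statement 1 is true.

Statement 2: This is ¬(U ∨ D).

U ∨ D = T ∨ T = T
¬(U ∨ D) = ¬T = F
Thus Statement 2 is false.

1 of the 2 statements is true.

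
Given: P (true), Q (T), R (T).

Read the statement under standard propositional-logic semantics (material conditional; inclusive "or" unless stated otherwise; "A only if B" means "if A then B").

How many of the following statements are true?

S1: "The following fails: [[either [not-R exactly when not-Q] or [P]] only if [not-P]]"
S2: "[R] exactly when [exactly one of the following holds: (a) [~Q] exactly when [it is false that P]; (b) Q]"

1

S1: In symbols: ~(((~R <-> ~Q) | P) -> ~P)

~R = ~T = F
~Q = ~T = F
~R <-> ~Q = F <-> F = T
(~R <-> ~Q) | P = T | T = T
~P = ~T = F
((~R <-> ~Q) | P) -> ~P = T -> F = F
~(((~R <-> ~Q) | P) -> ~P) = ~F = T
So S1 is true.

S2: In symbols: R <-> ((~Q <-> ~P) xor Q)

~Q = ~T = F
~P = ~T = F
~Q <-> ~P = F <-> F = T
(~Q <-> ~P) xor Q = T xor T = F
R <-> ((~Q <-> ~P) xor Q) = T <-> F = F
So S2 is false.

Count: 1.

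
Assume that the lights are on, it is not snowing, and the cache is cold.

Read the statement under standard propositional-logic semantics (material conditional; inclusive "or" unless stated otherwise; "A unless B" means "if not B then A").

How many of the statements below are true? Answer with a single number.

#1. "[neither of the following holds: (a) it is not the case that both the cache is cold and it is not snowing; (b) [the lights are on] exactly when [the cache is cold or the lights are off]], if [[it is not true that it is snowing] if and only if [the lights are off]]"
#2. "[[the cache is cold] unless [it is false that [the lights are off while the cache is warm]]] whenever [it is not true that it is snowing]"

Let U = "it is snowing" (F), R = "the lights are on" (T), L = "the cache is warm" (F).

#1: Formalization: (~U <-> ~R) -> ((~L nand ~U) nor (R <-> (~L | ~R)))

~U = ~F = T
~R = ~T = F
~U <-> ~R = T <-> F = F
~L = ~F = T
~U = ~F = T
~L nand ~U = T nand T = F
~L = ~F = T
~R = ~T = F
~L | ~R = T | F = T
R <-> (~L | ~R) = T <-> T = T
(~L nand ~U) nor (R <-> (~L | ~R)) = F nor T = F
(~U <-> ~R) -> ((~L nand ~U) nor (R <-> (~L | ~R))) = F -> F = T
Thus #1 is true.

#2: In symbols: ~U -> (~L | ~(~R & L))

~U = ~F = T
~L = ~F = T
~R = ~T = F
~R & L = F & F = F
~(~R & L) = ~F = T
~L | ~(~R & L) = T | T = T
~U -> (~L | ~(~R & L)) = T -> T = T
Hence #2 is true.

2 of the 2 statements are true (#1, #2).

2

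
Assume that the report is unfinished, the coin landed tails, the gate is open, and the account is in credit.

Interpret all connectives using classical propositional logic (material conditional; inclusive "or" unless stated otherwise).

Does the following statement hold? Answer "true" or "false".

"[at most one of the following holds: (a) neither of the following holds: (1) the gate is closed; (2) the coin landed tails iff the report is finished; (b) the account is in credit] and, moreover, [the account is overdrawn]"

Let G = "the gate is open" (T), K = "the coin landed heads" (F), S = "the report is finished" (F), V = "the account is overdrawn" (F).
This is ((¬G ↓ (¬K ↔ S)) ↑ ¬V) ∧ V.

¬G = ¬T = F
¬K = ¬F = T
¬K ↔ S = T ↔ F = F
¬G ↓ (¬K ↔ S) = F ↓ F = T
¬V = ¬F = T
(¬G ↓ (¬K ↔ S)) ↑ ¬V = T ↑ T = F
((¬G ↓ (¬K ↔ S)) ↑ ¬V) ∧ V = F ∧ F = F

The statement is false.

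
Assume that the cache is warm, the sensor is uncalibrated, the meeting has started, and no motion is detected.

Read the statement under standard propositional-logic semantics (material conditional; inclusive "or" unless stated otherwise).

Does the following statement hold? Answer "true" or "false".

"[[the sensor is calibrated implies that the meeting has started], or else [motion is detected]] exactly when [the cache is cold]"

false

Let Q = "the sensor is calibrated" (False), R = "the meeting has started" (True), S = "motion is detected" (False), P = "the cache is warm" (True).
Formalization: ((Q -> R) or S) iff not P

Q -> R = False -> True = True
(Q -> R) or S = True or False = True
not P = not True = False
((Q -> R) or S) iff not P = True iff False = False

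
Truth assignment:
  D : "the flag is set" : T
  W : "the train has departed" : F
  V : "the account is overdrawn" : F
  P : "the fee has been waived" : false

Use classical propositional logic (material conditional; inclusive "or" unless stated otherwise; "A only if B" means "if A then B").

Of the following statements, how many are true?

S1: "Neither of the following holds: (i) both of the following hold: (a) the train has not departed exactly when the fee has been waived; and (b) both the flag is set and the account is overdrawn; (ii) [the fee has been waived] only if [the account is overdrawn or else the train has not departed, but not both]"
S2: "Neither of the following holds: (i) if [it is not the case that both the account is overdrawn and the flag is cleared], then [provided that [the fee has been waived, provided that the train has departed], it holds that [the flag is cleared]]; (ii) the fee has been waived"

S1: In symbols: ((~W <-> P) & (D & V)) nor (P -> (V xor ~W))

~W = ~F = T
~W <-> P = T <-> F = F
D & V = T & F = F
(~W <-> P) & (D & V) = F & F = F
~W = ~F = T
V xor ~W = F xor T = T
P -> (V xor ~W) = F -> T = T
((~W <-> P) & (D & V)) nor (P -> (V xor ~W)) = F nor T = F
Hence S1 is false.

S2: In symbols: ((V nand ~D) -> ((W -> P) -> ~D)) nor P

~D = ~T = F
V nand ~D = F nand F = T
W -> P = F -> F = T
~D = ~T = F
(W -> P) -> ~D = T -> F = F
(V nand ~D) -> ((W -> P) -> ~D) = T -> F = F
((V nand ~D) -> ((W -> P) -> ~D)) nor P = F nor F = T
Hence S2 is true.

True statements: 1.

1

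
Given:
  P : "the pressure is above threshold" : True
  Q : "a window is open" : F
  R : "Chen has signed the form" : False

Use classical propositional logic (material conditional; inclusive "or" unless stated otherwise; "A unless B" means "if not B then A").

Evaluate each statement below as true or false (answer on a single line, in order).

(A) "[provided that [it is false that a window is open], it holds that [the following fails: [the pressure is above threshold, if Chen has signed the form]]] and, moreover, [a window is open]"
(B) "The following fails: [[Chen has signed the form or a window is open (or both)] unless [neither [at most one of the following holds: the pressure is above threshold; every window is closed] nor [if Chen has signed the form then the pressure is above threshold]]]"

(A) False / (B) True

(A): This is (not Q -> not (R -> P)) and Q.

not Q = not False = True
R -> P = False -> True = True
not (R -> P) = not True = False
not Q -> not (R -> P) = True -> False = False
(not Q -> not (R -> P)) and Q = False and False = False
Hence (A) is false.

(B): This is not ((R or Q) or ((P nand not Q) nor (R -> P))).

R or Q = False or False = False
not Q = not False = True
P nand not Q = True nand True = False
R -> P = False -> True = True
(P nand not Q) nor (R -> P) = False nor True = False
(R or Q) or ((P nand not Q) nor (R -> P)) = False or False = False
not ((R or Q) or ((P nand not Q) nor (R -> P))) = not False = True
Thus (B) is true.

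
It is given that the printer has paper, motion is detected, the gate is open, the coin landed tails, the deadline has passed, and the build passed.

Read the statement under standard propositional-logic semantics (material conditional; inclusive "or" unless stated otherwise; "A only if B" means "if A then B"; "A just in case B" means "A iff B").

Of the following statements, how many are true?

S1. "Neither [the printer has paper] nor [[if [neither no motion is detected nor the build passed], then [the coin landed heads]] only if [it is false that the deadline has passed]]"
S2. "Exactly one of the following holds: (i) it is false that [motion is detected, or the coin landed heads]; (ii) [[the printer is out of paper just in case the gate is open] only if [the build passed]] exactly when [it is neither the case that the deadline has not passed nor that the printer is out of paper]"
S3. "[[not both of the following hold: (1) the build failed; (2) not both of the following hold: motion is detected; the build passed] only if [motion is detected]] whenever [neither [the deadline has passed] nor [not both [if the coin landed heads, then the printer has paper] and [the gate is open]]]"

2

Let N = "the printer has paper" (T), U = "motion is detected" (T), P = "the build passed" (T), D = "the coin landed heads" (F), M = "the deadline has passed" (T), Q = "the gate is open" (T).

S1: This is N nor (((~U nor P) -> D) -> ~M).

~U = ~T = F
~U nor P = F nor T = F
(~U nor P) -> D = F -> F = T
~M = ~T = F
((~U nor P) -> D) -> ~M = T -> F = F
N nor (((~U nor P) -> D) -> ~M) = T nor F = F
So S1 is false.

S2: Formalization: ~(U | D) xor (((~N <-> Q) -> P) <-> (~M nor ~N))

U | D = T | F = T
~(U | D) = ~T = F
~N = ~T = F
~N <-> Q = F <-> T = F
(~N <-> Q) -> P = F -> T = T
~M = ~T = F
~N = ~T = F
~M nor ~N = F nor F = T
((~N <-> Q) -> P) <-> (~M nor ~N) = T <-> T = T
~(U | D) xor (((~N <-> Q) -> P) <-> (~M nor ~N)) = F xor T = T
Hence S2 is true.

S3: Parsed as (M nor ((D -> N) nand Q)) -> ((~P nand (U nand P)) -> U)

D -> N = F -> T = T
(D -> N) nand Q = T nand T = F
M nor ((D -> N) nand Q) = T nor F = F
~P = ~T = F
U nand P = T nand T = F
~P nand (U nand P) = F nand F = T
(~P nand (U nand P)) -> U = T -> T = T
(M nor ((D -> N) nand Q)) -> ((~P nand (U nand P)) -> U) = F -> T = T
Thus S3 is true.

2 of the 3 statements are true.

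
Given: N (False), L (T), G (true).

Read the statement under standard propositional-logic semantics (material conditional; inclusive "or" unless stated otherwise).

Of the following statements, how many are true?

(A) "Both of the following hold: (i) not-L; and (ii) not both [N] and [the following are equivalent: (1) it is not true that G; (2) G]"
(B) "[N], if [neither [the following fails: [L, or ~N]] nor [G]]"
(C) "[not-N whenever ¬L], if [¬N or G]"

2

(A): Formalization: ~L & (N nand (~G <-> G))

~L = ~T = F
~G = ~T = F
~G <-> G = F <-> T = F
N nand (~G <-> G) = F nand F = T
~L & (N nand (~G <-> G)) = F & T = F
Thus (A) is false.

(B): Parsed as (~(L | ~N) nor G) -> N

~N = ~F = T
L | ~N = T | T = T
~(L | ~N) = ~T = F
~(L | ~N) nor G = F nor T = F
(~(L | ~N) nor G) -> N = F -> F = T
So (B) is true.

(C): In symbols: (~N | G) -> (~L -> ~N)

~N = ~F = T
~N | G = T | T = T
~L = ~T = F
~N = ~F = T
~L -> ~N = F -> T = T
(~N | G) -> (~L -> ~N) = T -> T = T
Thus (C) is true.

2 of the 3 statements are true ((B), (C)).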